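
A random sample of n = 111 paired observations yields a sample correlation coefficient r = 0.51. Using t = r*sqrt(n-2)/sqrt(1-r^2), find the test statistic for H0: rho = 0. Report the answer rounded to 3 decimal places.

6.190

1 − r² = 1 − 0.2601 = 0.7399;  √(1−r²) = 0.860174
√(n−2) = √109 = 10.440307
t = r·√(n−2)/√(1−r²) = 0.51 · 10.440307 / 0.860174 = 6.190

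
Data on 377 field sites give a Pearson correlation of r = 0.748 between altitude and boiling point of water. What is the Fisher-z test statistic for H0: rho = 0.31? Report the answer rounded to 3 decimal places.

Fisher z: atanh(0.748) = 0.968399, atanh(0.31) = 0.320545
z = (z_r − z_0)·√(n−3) = (0.968399 − 0.320545)·√374 = 0.647854 · 19.339080 = 12.529

12.529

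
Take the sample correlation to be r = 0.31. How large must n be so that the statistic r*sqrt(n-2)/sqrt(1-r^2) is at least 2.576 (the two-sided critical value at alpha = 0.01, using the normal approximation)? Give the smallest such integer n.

r√(n−2)/√(1−r²) ≥ 2.576  ⇔  n−2 ≥ (2.576)²·(1−r²)/r²
(1−r²)/r² = (1−0.0961)/0.0961 = 9.4058
n ≥ 2 + 6.635776·9.4058 = 2 + 62.4148 = 64.4148
⌈64.4148⌉ = 65

65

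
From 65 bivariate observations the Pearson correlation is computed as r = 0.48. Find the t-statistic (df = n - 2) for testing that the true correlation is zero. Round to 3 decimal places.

t = r·√(n−2) / √(1−r²) with r = 0.48, n = 65
  = 0.48·√63 / √(1 − 0.2304)
  = 0.48·7.937254 / 0.877268
  = 3.809882 / 0.877268 = 4.343

4.343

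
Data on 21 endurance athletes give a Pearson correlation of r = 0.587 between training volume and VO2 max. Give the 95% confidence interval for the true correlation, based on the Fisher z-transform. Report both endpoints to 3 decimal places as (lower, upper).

Fisher z: z_r = atanh(r) = ½·ln((1+0.587)/(1−0.587)) = 0.673077
SE(z) = 1/√(n−3) = 1/√18 = 0.235702
95% ⇒ z* = 1.960; margin = 1.960·0.235702 = 0.461976
CI on z-scale: (0.211101, 1.135053)
Back-transform: tanh(0.211101) = 0.208020, tanh(1.135053) = 0.812742

(0.208, 0.813)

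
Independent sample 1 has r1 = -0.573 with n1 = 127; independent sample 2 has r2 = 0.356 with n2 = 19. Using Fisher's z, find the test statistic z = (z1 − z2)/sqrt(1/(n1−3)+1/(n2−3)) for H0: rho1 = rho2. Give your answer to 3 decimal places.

z1 = atanh(-0.573) = -0.651978,  z2 = atanh(0.356) = 0.372298
SE = √(1/(n1−3) + 1/(n2−3)) = √(1/124 + 1/16) = √(0.0080645 + 0.0625000) = √0.0705645 = 0.265640
z = (z1 − z2)/SE = (-0.651978 − 0.372298) / 0.265640 = -1.024276 / 0.265640 = -3.856

-3.856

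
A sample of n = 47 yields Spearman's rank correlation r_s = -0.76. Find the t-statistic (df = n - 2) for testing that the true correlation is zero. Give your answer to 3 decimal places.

-7.844

1 − r_s² = 1 − 0.5776 = 0.4224;  √(1−r_s²) = 0.649923
√(n−2) = √45 = 6.708204
t = r_s·√(n−2)/√(1−r_s²) = -0.76 · 6.708204 / 0.649923 = -7.844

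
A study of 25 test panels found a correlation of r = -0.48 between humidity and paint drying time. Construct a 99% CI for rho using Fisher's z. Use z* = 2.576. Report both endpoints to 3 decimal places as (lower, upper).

(-0.790, 0.026)

z_r = atanh(-0.48) = -0.522984;  SE = 1/√(n−3) = 1/√22 = 0.213201
z-limits: -0.522984 ± 2.576·0.213201 = -0.522984 ± 0.549206 = [-1.072190, 0.026222]
ρ-limits: (tanh -1.072190, tanh 0.026222) = (-0.790, 0.026)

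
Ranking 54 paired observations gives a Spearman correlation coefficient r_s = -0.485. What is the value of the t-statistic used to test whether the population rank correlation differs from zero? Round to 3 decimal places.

-3.999

t = r_s·√(n−2) / √(1−r_s²) with r_s = -0.485, n = 54
  = -0.485·√52 / √(1 − 0.235225)
  = -0.485·7.211103 / 0.874514
  = -3.497385 / 0.874514 = -3.999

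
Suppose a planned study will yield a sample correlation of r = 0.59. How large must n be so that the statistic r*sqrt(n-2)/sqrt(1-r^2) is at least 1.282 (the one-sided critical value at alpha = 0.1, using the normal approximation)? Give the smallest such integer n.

6

Need r·√(n−2)/√(1−r²) ≥ 1.282
√(n−2) ≥ 1.282·√(1−0.3481) / 0.59 = 1.282·0.807403 / 0.59 = 1.7544
n−2 ≥ 3.0779  ⇒  n ≥ 5.0779
Smallest integer n = 6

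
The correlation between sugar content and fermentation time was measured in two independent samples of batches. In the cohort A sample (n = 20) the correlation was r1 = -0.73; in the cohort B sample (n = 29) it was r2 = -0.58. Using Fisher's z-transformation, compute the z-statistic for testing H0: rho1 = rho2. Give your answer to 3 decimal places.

Fisher z-transforms: z1 = atanh(-0.73) = -0.928727, z2 = atanh(-0.58) = -0.662463; difference d = -0.266264
Var(d) = 1/17 + 1/26 = 0.0588235 + 0.0384615 = 0.0972850
z = d/√Var(d) = -0.266264 / √0.0972850 = -0.266264 / 0.311905 = -0.854

-0.854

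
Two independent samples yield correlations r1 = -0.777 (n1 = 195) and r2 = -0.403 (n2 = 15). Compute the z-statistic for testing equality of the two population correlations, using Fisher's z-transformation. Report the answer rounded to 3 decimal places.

Fisher z-transforms: z1 = atanh(-0.777) = -1.037755, z2 = atanh(-0.403) = -0.427225; difference d = -0.610530
Var(d) = 1/192 + 1/12 = 0.0052083 + 0.0833333 = 0.0885416
z = d/√Var(d) = -0.610530 / √0.0885416 = -0.610530 / 0.297559 = -2.052

-2.052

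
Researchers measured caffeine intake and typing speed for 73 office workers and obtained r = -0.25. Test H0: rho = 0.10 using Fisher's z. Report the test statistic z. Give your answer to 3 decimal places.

Fisher z: atanh(-0.25) = -0.255413, atanh(0.10) = 0.100335
z = (z_r − z_0)·√(n−3) = (-0.255413 − 0.100335)·√70 = -0.355748 · 8.366600 = -2.976

-2.976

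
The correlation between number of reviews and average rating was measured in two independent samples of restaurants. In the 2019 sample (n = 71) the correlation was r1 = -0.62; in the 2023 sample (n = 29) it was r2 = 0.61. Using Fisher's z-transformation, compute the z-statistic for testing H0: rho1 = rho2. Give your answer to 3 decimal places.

-6.219

z1 = atanh(-0.62) = -0.725005,  z2 = atanh(0.61) = 0.708921
SE = √(1/(n1−3) + 1/(n2−3)) = √(1/68 + 1/26) = √(0.0147059 + 0.0384615) = √0.0531674 = 0.230581
z = (z1 − z2)/SE = (-0.725005 − 0.708921) / 0.230581 = -1.433926 / 0.230581 = -6.219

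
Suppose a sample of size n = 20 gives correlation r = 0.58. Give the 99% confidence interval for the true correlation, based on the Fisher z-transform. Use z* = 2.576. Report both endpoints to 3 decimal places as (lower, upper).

(0.038, 0.858)

z_r = atanh(0.58) = 0.662463;  SE = 1/√(n−3) = 1/√17 = 0.242536
z-limits: 0.662463 ± 2.576·0.242536 = 0.662463 ± 0.624773 = [0.037690, 1.287236]
ρ-limits: (tanh 0.037690, tanh 1.287236) = (0.038, 0.858)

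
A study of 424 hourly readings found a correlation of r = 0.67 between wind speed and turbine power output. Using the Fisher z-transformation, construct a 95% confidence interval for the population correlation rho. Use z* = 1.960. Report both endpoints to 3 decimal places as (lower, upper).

(0.614, 0.719)

z_r = atanh(0.67) = 0.810743;  SE = 1/√(n−3) = 1/√421 = 0.048737
z-limits: 0.810743 ± 1.960·0.048737 = 0.810743 ± 0.095525 = [0.715218, 0.906268]
ρ-limits: (tanh 0.715218, tanh 0.906268) = (0.614, 0.719)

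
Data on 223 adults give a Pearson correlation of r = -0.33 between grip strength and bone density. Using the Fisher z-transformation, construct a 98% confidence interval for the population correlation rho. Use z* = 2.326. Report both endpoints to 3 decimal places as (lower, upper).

z_r = atanh(-0.33) = -0.342828;  SE = 1/√(n−3) = 1/√220 = 0.067420
z-limits: -0.342828 ± 2.326·0.067420 = -0.342828 ± 0.156819 = [-0.499647, -0.186009]
ρ-limits: (tanh -0.499647, tanh -0.186009) = (-0.462, -0.184)

(-0.462, -0.184)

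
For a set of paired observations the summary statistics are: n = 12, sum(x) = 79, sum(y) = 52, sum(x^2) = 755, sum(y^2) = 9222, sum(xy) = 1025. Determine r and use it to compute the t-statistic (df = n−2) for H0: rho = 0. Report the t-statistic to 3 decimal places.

S_xy = nΣxy − ΣxΣy = 12·1025 − 79·52 = 12300 − 4108 = 8192
S_xx = nΣx² − (Σx)² = 12·755 − 79² = 9060 − 6241 = 2819
S_yy = nΣy² − (Σy)² = 12·9222 − 52² = 110664 − 2704 = 107960
r = S_xy / √(S_xx·S_yy) = 8192 / √(2819·107960) = 8192 / √304339240 = 8192 / 17445.3214 = 0.4696
t = r·√(n−2)/√(1−r²) = 0.4696·√10 / √(1−0.220524) = 1.485006 / 0.882879 = 1.682

1.682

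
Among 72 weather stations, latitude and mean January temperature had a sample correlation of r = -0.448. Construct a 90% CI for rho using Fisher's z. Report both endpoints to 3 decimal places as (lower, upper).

(-0.592, -0.277)

z_r = atanh(-0.448) = -0.482195;  SE = 1/√(n−3) = 1/√69 = 0.120386
z-limits: -0.482195 ± 1.645·0.120386 = -0.482195 ± 0.198035 = [-0.680230, -0.284160]
ρ-limits: (tanh -0.680230, tanh -0.284160) = (-0.592, -0.277)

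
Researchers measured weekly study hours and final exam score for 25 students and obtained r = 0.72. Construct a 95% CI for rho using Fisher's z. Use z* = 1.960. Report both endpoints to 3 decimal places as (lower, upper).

z_r = atanh(0.72) = 0.907645;  SE = 1/√(n−3) = 1/√22 = 0.213201
z-limits: 0.907645 ± 1.960·0.213201 = 0.907645 ± 0.417874 = [0.489771, 1.325519]
ρ-limits: (tanh 0.489771, tanh 1.325519) = (0.454, 0.868)

(0.454, 0.868)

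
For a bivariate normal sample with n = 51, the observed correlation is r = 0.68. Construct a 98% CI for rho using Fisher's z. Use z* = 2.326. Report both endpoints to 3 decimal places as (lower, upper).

z_r = atanh(0.68) = 0.829114;  SE = 1/√(n−3) = 1/√48 = 0.144338
z-limits: 0.829114 ± 2.326·0.144338 = 0.829114 ± 0.335730 = [0.493384, 1.164844]
ρ-limits: (tanh 0.493384, tanh 1.164844) = (0.457, 0.823)

(0.457, 0.823)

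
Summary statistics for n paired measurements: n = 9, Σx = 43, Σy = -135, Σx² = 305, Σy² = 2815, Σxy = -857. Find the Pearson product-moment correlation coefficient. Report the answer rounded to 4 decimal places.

-0.7559

S_xy = nΣxy − ΣxΣy = 9·(-857) − 43·(-135) = -7713 − (-5805) = -1908
S_xx = nΣx² − (Σx)² = 9·305 − 43² = 2745 − 1849 = 896
S_yy = nΣy² − (Σy)² = 9·2815 − (-135)² = 25335 − 18225 = 7110
r = S_xy / √(S_xx·S_yy) = -1908 / √(896·7110) = -1908 / √6370560 = -1908 / 2523.9968 = -0.7559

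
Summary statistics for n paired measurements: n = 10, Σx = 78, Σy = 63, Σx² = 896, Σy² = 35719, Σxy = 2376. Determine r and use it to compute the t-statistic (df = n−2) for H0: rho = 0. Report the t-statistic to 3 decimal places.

S_xy = nΣxy − ΣxΣy = 10·2376 − 78·63 = 23760 − 4914 = 18846
S_xx = nΣx² − (Σx)² = 10·896 − 78² = 8960 − 6084 = 2876
S_yy = nΣy² − (Σy)² = 10·35719 − 63² = 357190 − 3969 = 353221
r = S_xy / √(S_xx·S_yy) = 18846 / √(2876·353221) = 18846 / √1015863596 = 18846 / 31872.6151 = 0.5913
t = r·√(n−2)/√(1−r²) = 0.5913·√8 / √(1−0.349636) = 1.672449 / 0.806451 = 2.074

2.074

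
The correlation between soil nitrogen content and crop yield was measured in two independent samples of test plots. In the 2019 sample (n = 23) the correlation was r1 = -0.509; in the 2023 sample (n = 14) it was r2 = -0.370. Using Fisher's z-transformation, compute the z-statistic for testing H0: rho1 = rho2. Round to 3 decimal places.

-0.461

z1 = atanh(-0.509) = -0.561379,  z2 = atanh(-0.370) = -0.388423
SE = √(1/(n1−3) + 1/(n2−3)) = √(1/20 + 1/11) = √(0.0500000 + 0.0909091) = √0.1409091 = 0.375379
z = (z1 − z2)/SE = (-0.561379 − (-0.388423)) / 0.375379 = -0.172956 / 0.375379 = -0.461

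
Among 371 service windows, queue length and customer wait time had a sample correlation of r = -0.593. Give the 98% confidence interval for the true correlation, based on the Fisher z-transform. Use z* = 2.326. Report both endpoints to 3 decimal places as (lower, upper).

(-0.666, -0.509)

Fisher z: z_r = atanh(r) = ½·ln((1+(-0.593))/(1−(-0.593))) = -0.682281
SE(z) = 1/√(n−3) = 1/√368 = 0.052129
98% ⇒ z* = 2.326; margin = 2.326·0.052129 = 0.121252
CI on z-scale: (-0.803533, -0.561029)
Back-transform: tanh(-0.803533) = -0.666007, tanh(-0.561029) = -0.508741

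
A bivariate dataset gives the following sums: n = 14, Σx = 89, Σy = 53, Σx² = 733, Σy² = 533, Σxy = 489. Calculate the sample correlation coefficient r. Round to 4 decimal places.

Numerator: nΣxy − (Σx)(Σy) = 14·489 − (89)(53) = 2129
Denominator: √[(nΣx²−(Σx)²)(nΣy²−(Σy)²)]
  nΣx²−(Σx)² = 14·733 − 7921 = 2341;  nΣy²−(Σy)² = 14·533 − 2809 = 4653
  √(2341·4653) = √10892673 = 3300.4050
r = 2129 / 3300.4050 = 0.6451

0.6451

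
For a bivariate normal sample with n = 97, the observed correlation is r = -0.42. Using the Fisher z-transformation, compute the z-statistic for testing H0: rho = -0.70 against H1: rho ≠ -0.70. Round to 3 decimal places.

4.068

Fisher z: atanh(-0.42) = -0.447692, atanh(-0.70) = -0.867301
z = (z_r − z_0)·√(n−3) = (-0.447692 − (-0.867301))·√94 = 0.419609 · 9.695360 = 4.068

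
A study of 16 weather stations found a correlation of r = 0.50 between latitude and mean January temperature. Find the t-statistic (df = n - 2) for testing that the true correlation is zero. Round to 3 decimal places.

2.160

t = r·√(n−2) / √(1−r²) with r = 0.50, n = 16
  = 0.50·√14 / √(1 − 0.2500)
  = 0.50·3.741657 / 0.866025
  = 1.870829 / 0.866025 = 2.160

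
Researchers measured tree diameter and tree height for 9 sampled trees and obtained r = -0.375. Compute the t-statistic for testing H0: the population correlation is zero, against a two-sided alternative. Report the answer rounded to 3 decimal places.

t = r·√(n−2) / √(1−r²) with r = -0.375, n = 9
  = -0.375·√7 / √(1 − 0.140625)
  = -0.375·2.645751 / 0.927025
  = -0.992157 / 0.927025 = -1.070

-1.070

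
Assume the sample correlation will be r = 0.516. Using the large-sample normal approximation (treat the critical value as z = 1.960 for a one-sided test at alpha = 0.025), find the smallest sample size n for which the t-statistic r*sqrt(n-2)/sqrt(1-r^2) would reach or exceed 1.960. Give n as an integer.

13

Need r·√(n−2)/√(1−r²) ≥ 1.960
√(n−2) ≥ 1.960·√(1−0.266256) / 0.516 = 1.960·0.856589 / 0.516 = 3.2537
n−2 ≥ 10.5866  ⇒  n ≥ 12.5866
Smallest integer n = 13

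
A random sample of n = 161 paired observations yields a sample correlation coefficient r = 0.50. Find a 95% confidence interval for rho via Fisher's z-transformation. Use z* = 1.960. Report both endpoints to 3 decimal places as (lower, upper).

Fisher z: z_r = atanh(r) = ½·ln((1+0.50)/(1−0.50)) = 0.549306
SE(z) = 1/√(n−3) = 1/√158 = 0.079556
95% ⇒ z* = 1.960; margin = 1.960·0.079556 = 0.155930
CI on z-scale: (0.393376, 0.705236)
Back-transform: tanh(0.393376) = 0.374267, tanh(0.705236) = 0.607681

(0.374, 0.608)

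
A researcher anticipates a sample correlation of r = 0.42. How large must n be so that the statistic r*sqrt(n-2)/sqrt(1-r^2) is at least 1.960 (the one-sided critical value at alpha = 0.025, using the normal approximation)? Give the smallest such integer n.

r√(n−2)/√(1−r²) ≥ 1.960  ⇔  n−2 ≥ (1.960)²·(1−r²)/r²
(1−r²)/r² = (1−0.1764)/0.1764 = 4.6689
n ≥ 2 + 3.8416·4.6689 = 2 + 17.9360 = 19.9360
⌈19.9360⌉ = 20

20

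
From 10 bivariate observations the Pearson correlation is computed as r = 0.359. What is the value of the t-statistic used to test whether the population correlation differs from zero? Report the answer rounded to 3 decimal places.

1.088

1 − r² = 1 − 0.128881 = 0.871119;  √(1−r²) = 0.933338
√(n−2) = √8 = 2.828427
t = r·√(n−2)/√(1−r²) = 0.359 · 2.828427 / 0.933338 = 1.088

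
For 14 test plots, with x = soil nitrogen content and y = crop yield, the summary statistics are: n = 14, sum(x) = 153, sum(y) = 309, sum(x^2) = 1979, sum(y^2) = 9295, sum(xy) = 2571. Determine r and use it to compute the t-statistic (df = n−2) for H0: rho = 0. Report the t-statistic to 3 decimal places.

-8.414

S_xy = nΣxy − ΣxΣy = 14·2571 − 153·309 = 35994 − 47277 = -11283
S_xx = nΣx² − (Σx)² = 14·1979 − 153² = 27706 − 23409 = 4297
S_yy = nΣy² − (Σy)² = 14·9295 − 309² = 130130 − 95481 = 34649
r = S_xy / √(S_xx·S_yy) = -11283 / √(4297·34649) = -11283 / √148886753 = -11283 / 12201.9160 = -0.9247
t = r·√(n−2)/√(1−r²) = -0.9247·√12 / √(1−0.855070) = -3.203255 / 0.380697 = -8.414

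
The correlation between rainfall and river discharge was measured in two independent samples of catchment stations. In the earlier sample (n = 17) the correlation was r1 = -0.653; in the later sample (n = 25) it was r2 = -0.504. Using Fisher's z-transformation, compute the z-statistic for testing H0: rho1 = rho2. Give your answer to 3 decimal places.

z1 = atanh(-0.653) = -0.780511,  z2 = atanh(-0.504) = -0.554654
SE = √(1/(n1−3) + 1/(n2−3)) = √(1/14 + 1/22) = √(0.0714286 + 0.0454545) = √0.1168831 = 0.341882
z = (z1 − z2)/SE = (-0.780511 − (-0.554654)) / 0.341882 = -0.225857 / 0.341882 = -0.661

-0.661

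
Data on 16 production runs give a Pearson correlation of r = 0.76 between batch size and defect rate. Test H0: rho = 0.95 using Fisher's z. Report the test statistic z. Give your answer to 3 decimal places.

z_r = atanh(0.76) = 0.996215,  z_0 = atanh(0.95) = 1.831781
SE = 1/√(n−3) = 1/√13 = 0.277350
z = (z_r − z_0)/SE = (0.996215 − 1.831781) / 0.277350 = -0.835566 / 0.277350 = -3.013

-3.013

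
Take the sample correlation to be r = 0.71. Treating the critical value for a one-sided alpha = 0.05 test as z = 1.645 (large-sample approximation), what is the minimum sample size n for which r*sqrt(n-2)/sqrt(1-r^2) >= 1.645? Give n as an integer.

r√(n−2)/√(1−r²) ≥ 1.645  ⇔  n−2 ≥ (1.645)²·(1−r²)/r²
(1−r²)/r² = (1−0.5041)/0.5041 = 0.9837
n ≥ 2 + 2.706025·0.9837 = 2 + 2.6619 = 4.6619
⌈4.6619⌉ = 5

5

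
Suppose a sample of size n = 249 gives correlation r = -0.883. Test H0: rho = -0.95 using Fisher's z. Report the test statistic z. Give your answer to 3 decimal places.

z_r = atanh(-0.883) = -1.389224,  z_0 = atanh(-0.95) = -1.831781
SE = 1/√(n−3) = 1/√246 = 0.063758
z = (z_r − z_0)/SE = (-1.389224 − (-1.831781)) / 0.063758 = 0.442557 / 0.063758 = 6.941

6.941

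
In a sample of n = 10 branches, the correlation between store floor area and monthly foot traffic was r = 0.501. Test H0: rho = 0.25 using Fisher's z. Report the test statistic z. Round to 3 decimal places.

Fisher z: atanh(0.501) = 0.550640, atanh(0.25) = 0.255413
z = (z_r − z_0)·√(n−3) = (0.550640 − 0.255413)·√7 = 0.295227 · 2.645751 = 0.781

0.781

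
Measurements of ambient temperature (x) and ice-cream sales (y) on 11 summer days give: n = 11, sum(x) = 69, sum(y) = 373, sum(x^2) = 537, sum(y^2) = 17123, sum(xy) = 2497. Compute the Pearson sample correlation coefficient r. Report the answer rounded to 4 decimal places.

0.2303

Numerator: nΣxy − (Σx)(Σy) = 11·2497 − (69)(373) = 1730
Denominator: √[(nΣx²−(Σx)²)(nΣy²−(Σy)²)]
  nΣx²−(Σx)² = 11·537 − 4761 = 1146;  nΣy²−(Σy)² = 11·17123 − 139129 = 49224
  √(1146·49224) = √56410704 = 7510.7060
r = 1730 / 7510.7060 = 0.2303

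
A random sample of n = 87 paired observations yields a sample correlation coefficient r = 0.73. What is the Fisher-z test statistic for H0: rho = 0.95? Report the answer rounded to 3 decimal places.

-8.277

Fisher z: atanh(0.73) = 0.928727, atanh(0.95) = 1.831781
z = (z_r − z_0)·√(n−3) = (0.928727 − 1.831781)·√84 = -0.903054 · 9.165151 = -8.277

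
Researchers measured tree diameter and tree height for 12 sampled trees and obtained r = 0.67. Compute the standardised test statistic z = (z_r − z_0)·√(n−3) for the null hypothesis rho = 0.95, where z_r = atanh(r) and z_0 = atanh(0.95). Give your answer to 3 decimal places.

z_r = atanh(0.67) = 0.810743,  z_0 = atanh(0.95) = 1.831781
SE = 1/√(n−3) = 1/√9 = 0.333333
z = (z_r − z_0)/SE = (0.810743 − 1.831781) / 0.333333 = -1.021038 / 0.333333 = -3.063

-3.063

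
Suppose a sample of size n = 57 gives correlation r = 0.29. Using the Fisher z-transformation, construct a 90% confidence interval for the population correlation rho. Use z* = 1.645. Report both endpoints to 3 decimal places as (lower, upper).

(0.075, 0.480)

Fisher z: z_r = atanh(r) = ½·ln((1+0.29)/(1−0.29)) = 0.298566
SE(z) = 1/√(n−3) = 1/√54 = 0.136083
90% ⇒ z* = 1.645; margin = 1.645·0.136083 = 0.223857
CI on z-scale: (0.074709, 0.522423)
Back-transform: tanh(0.074709) = 0.074570, tanh(0.522423) = 0.479568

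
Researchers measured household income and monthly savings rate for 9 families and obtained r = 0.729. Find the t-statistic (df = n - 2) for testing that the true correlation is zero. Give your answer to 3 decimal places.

2.818

t = r·√(n−2) / √(1−r²) with r = 0.729, n = 9
  = 0.729·√7 / √(1 − 0.531441)
  = 0.729·2.645751 / 0.684514
  = 1.928752 / 0.684514 = 2.818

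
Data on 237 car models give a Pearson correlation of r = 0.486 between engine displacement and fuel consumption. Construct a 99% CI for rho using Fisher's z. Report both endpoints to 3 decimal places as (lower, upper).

(0.347, 0.604)

Fisher z: z_r = atanh(r) = ½·ln((1+0.486)/(1−0.486)) = 0.530810
SE(z) = 1/√(n−3) = 1/√234 = 0.065372
99% ⇒ z* = 2.576; margin = 2.576·0.065372 = 0.168398
CI on z-scale: (0.362412, 0.699208)
Back-transform: tanh(0.362412) = 0.347337, tanh(0.699208) = 0.603865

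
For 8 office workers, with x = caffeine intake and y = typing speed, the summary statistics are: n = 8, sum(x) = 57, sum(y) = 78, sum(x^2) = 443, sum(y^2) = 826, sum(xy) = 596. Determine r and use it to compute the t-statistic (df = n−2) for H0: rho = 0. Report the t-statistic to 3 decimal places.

3.496

Numerator: nΣxy − (Σx)(Σy) = 8·596 − (57)(78) = 322
Denominator: √[(nΣx²−(Σx)²)(nΣy²−(Σy)²)]
  nΣx²−(Σx)² = 8·443 − 3249 = 295;  nΣy²−(Σy)² = 8·826 − 6084 = 524
  √(295·524) = √154580 = 393.1666
r = 322 / 393.1666 = 0.8190
t = r·√(n−2)/√(1−r²) = 0.8190·√6 / √(1−0.670761) = 2.006132 / 0.573794 = 3.496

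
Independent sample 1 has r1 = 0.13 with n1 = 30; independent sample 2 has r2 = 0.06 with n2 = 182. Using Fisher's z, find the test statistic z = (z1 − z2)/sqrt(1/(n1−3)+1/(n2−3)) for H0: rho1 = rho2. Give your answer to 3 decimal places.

0.342

z1 = atanh(0.13) = 0.130740,  z2 = atanh(0.06) = 0.060072
SE = √(1/(n1−3) + 1/(n2−3)) = √(1/27 + 1/179) = √(0.0370370 + 0.0055866) = √0.0426236 = 0.206455
z = (z1 − z2)/SE = (0.130740 − 0.060072) / 0.206455 = 0.070668 / 0.206455 = 0.342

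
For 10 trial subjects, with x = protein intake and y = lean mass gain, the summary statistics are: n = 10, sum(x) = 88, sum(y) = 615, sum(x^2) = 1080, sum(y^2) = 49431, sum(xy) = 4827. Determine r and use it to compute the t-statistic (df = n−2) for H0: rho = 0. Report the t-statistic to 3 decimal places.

S_xy = nΣxy − ΣxΣy = 10·4827 − 88·615 = 48270 − 54120 = -5850
S_xx = nΣx² − (Σx)² = 10·1080 − 88² = 10800 − 7744 = 3056
S_yy = nΣy² − (Σy)² = 10·49431 − 615² = 494310 − 378225 = 116085
r = S_xy / √(S_xx·S_yy) = -5850 / √(3056·116085) = -5850 / √354755760 = -5850 / 18834.9611 = -0.3106
t = r·√(n−2)/√(1−r²) = -0.3106·√8 / √(1−0.096472) = -0.878509 / 0.950541 = -0.924

-0.924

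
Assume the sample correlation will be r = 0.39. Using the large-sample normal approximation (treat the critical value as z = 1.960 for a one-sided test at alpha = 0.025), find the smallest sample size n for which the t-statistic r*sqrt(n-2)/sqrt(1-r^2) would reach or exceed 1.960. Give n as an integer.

r√(n−2)/√(1−r²) ≥ 1.960  ⇔  n−2 ≥ (1.960)²·(1−r²)/r²
(1−r²)/r² = (1−0.1521)/0.1521 = 5.5746
n ≥ 2 + 3.8416·5.5746 = 2 + 21.4154 = 23.4154
⌈23.4154⌉ = 24

24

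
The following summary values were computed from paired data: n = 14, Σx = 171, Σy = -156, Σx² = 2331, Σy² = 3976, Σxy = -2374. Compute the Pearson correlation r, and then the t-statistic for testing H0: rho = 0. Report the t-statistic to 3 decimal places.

-2.857

S_xy = nΣxy − ΣxΣy = 14·(-2374) − 171·(-156) = -33236 − (-26676) = -6560
S_xx = nΣx² − (Σx)² = 14·2331 − 171² = 32634 − 29241 = 3393
S_yy = nΣy² − (Σy)² = 14·3976 − (-156)² = 55664 − 24336 = 31328
r = S_xy / √(S_xx·S_yy) = -6560 / √(3393·31328) = -6560 / √106295904 = -6560 / 10309.9905 = -0.6363
t = r·√(n−2)/√(1−r²) = -0.6363·√12 / √(1−0.404878) = -2.204208 / 0.771442 = -2.857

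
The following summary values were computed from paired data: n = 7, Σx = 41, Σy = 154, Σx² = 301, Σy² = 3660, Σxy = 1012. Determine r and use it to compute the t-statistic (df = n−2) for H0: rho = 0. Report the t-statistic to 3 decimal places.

S_xy = nΣxy − ΣxΣy = 7·1012 − 41·154 = 7084 − 6314 = 770
S_xx = nΣx² − (Σx)² = 7·301 − 41² = 2107 − 1681 = 426
S_yy = nΣy² − (Σy)² = 7·3660 − 154² = 25620 − 23716 = 1904
r = S_xy / √(S_xx·S_yy) = 770 / √(426·1904) = 770 / √811104 = 770 / 900.6131 = 0.8550
t = r·√(n−2)/√(1−r²) = 0.8550·√5 / √(1−0.731025) = 1.911838 / 0.518628 = 3.686

3.686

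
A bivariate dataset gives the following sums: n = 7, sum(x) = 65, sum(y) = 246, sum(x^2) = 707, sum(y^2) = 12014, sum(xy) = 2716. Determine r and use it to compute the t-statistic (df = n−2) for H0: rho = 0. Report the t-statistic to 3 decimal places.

S_xy = nΣxy − ΣxΣy = 7·2716 − 65·246 = 19012 − 15990 = 3022
S_xx = nΣx² − (Σx)² = 7·707 − 65² = 4949 − 4225 = 724
S_yy = nΣy² − (Σy)² = 7·12014 − 246² = 84098 − 60516 = 23582
r = S_xy / √(S_xx·S_yy) = 3022 / √(724·23582) = 3022 / √17073368 = 3022 / 4131.9932 = 0.7314
t = r·√(n−2)/√(1−r²) = 0.7314·√5 / √(1−0.534946) = 1.635460 / 0.681949 = 2.398

2.398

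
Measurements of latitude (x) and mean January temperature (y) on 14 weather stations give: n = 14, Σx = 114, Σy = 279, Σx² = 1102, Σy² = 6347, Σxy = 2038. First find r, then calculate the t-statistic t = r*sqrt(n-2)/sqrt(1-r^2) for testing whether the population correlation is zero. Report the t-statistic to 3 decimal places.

-2.829

S_xy = nΣxy − ΣxΣy = 14·2038 − 114·279 = 28532 − 31806 = -3274
S_xx = nΣx² − (Σx)² = 14·1102 − 114² = 15428 − 12996 = 2432
S_yy = nΣy² − (Σy)² = 14·6347 − 279² = 88858 − 77841 = 11017
r = S_xy / √(S_xx·S_yy) = -3274 / √(2432·11017) = -3274 / √26793344 = -3274 / 5176.2287 = -0.6325
t = r·√(n−2)/√(1−r²) = -0.6325·√12 / √(1−0.400056) = -2.191044 / 0.774561 = -2.829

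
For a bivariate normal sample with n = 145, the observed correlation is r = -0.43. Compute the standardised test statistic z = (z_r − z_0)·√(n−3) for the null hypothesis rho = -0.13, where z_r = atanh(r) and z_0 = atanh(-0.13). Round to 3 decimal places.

-3.922

z_r = atanh(-0.43) = -0.459897,  z_0 = atanh(-0.13) = -0.130740
SE = 1/√(n−3) = 1/√142 = 0.083918
z = (z_r − z_0)/SE = (-0.459897 − (-0.130740)) / 0.083918 = -0.329157 / 0.083918 = -3.922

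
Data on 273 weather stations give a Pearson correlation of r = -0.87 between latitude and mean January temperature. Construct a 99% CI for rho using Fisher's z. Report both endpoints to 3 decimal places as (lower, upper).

(-0.903, -0.826)

z_r = atanh(-0.87) = -1.333080;  SE = 1/√(n−3) = 1/√270 = 0.060858
z-limits: -1.333080 ± 2.576·0.060858 = -1.333080 ± 0.156770 = [-1.489850, -1.176310]
ρ-limits: (tanh -1.489850, tanh -1.176310) = (-0.903, -0.826)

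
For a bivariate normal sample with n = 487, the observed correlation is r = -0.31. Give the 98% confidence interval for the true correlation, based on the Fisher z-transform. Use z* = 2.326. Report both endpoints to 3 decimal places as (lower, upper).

(-0.402, -0.212)

Fisher z: z_r = atanh(r) = ½·ln((1+(-0.31))/(1−(-0.31))) = -0.320545
SE(z) = 1/√(n−3) = 1/√484 = 0.045455
98% ⇒ z* = 2.326; margin = 2.326·0.045455 = 0.105728
CI on z-scale: (-0.426273, -0.214817)
Back-transform: tanh(-0.426273) = -0.402202, tanh(-0.214817) = -0.211573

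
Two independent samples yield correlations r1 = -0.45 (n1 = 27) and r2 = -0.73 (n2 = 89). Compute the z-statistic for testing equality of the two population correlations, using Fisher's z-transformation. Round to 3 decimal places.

1.923

z1 = atanh(-0.45) = -0.484700,  z2 = atanh(-0.73) = -0.928727
SE = √(1/(n1−3) + 1/(n2−3)) = √(1/24 + 1/86) = √(0.0416667 + 0.0116279) = √0.0532946 = 0.230856
z = (z1 − z2)/SE = (-0.484700 − (-0.928727)) / 0.230856 = 0.444027 / 0.230856 = 1.923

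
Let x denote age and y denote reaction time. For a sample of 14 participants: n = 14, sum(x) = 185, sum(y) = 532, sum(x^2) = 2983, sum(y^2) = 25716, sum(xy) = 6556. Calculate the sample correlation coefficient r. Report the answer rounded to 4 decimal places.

-0.2755

Numerator: nΣxy − (Σx)(Σy) = 14·6556 − (185)(532) = -6636
Denominator: √[(nΣx²−(Σx)²)(nΣy²−(Σy)²)]
  nΣx²−(Σx)² = 14·2983 − 34225 = 7537;  nΣy²−(Σy)² = 14·25716 − 283024 = 77000
  √(7537·77000) = √580349000 = 24090.4338
r = -6636 / 24090.4338 = -0.2755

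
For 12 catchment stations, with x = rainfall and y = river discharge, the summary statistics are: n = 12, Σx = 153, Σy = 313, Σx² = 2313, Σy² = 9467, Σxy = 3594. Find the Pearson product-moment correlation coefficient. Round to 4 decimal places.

S_xy = nΣxy − ΣxΣy = 12·3594 − 153·313 = 43128 − 47889 = -4761
S_xx = nΣx² − (Σx)² = 12·2313 − 153² = 27756 − 23409 = 4347
S_yy = nΣy² − (Σy)² = 12·9467 − 313² = 113604 − 97969 = 15635
r = S_xy / √(S_xx·S_yy) = -4761 / √(4347·15635) = -4761 / √67965345 = -4761 / 8244.1097 = -0.5775

-0.5775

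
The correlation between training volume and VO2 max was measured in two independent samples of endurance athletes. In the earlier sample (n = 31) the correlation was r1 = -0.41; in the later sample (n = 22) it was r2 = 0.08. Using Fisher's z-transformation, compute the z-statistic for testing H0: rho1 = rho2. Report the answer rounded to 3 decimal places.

z1 = atanh(-0.41) = -0.435611,  z2 = atanh(0.08) = 0.080171
SE = √(1/(n1−3) + 1/(n2−3)) = √(1/28 + 1/19) = √(0.0357143 + 0.0526316) = √0.0883459 = 0.297230
z = (z1 − z2)/SE = (-0.435611 − 0.080171) / 0.297230 = -0.515782 / 0.297230 = -1.735

-1.735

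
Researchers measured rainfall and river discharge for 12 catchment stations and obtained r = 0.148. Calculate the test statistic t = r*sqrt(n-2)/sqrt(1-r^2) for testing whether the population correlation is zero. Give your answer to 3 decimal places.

0.473

1 − r² = 1 − 0.021904 = 0.978096;  √(1−r²) = 0.988987
√(n−2) = √10 = 3.162278
t = r·√(n−2)/√(1−r²) = 0.148 · 3.162278 / 0.988987 = 0.473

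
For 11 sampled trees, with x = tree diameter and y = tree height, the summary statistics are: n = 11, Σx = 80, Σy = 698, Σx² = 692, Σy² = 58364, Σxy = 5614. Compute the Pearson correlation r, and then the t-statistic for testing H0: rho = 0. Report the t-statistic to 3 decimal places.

S_xy = nΣxy − ΣxΣy = 11·5614 − 80·698 = 61754 − 55840 = 5914
S_xx = nΣx² − (Σx)² = 11·692 − 80² = 7612 − 6400 = 1212
S_yy = nΣy² − (Σy)² = 11·58364 − 698² = 642004 − 487204 = 154800
r = S_xy / √(S_xx·S_yy) = 5914 / √(1212·154800) = 5914 / √187617600 = 5914 / 13697.3574 = 0.4318
t = r·√(n−2)/√(1−r²) = 0.4318·√9 / √(1−0.186451) = 1.295400 / 0.901970 = 1.436

1.436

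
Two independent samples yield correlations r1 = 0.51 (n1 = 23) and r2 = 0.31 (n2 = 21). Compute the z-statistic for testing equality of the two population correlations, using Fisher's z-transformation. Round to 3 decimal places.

Fisher z-transforms: z1 = atanh(0.51) = 0.562730, z2 = atanh(0.31) = 0.320545; difference d = 0.242185
Var(d) = 1/20 + 1/18 = 0.0500000 + 0.0555556 = 0.1055556
z = d/√Var(d) = 0.242185 / √0.1055556 = 0.242185 / 0.324893 = 0.745

0.745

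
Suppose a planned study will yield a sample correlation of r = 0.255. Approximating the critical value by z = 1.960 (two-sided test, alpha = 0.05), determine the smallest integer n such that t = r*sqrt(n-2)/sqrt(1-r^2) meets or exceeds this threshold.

58

Need r·√(n−2)/√(1−r²) ≥ 1.960
√(n−2) ≥ 1.960·√(1−0.065025) / 0.255 = 1.960·0.966941 / 0.255 = 7.4322
n−2 ≥ 55.2376  ⇒  n ≥ 57.2376
Smallest integer n = 58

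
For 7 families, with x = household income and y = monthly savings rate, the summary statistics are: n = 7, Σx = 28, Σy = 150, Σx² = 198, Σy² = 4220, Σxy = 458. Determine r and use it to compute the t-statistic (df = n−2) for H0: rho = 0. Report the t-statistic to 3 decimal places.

Numerator: nΣxy − (Σx)(Σy) = 7·458 − (28)(150) = -994
Denominator: √[(nΣx²−(Σx)²)(nΣy²−(Σy)²)]
  nΣx²−(Σx)² = 7·198 − 784 = 602;  nΣy²−(Σy)² = 7·4220 − 22500 = 7040
  √(602·7040) = √4238080 = 2058.6598
r = -994 / 2058.6598 = -0.4828
t = r·√(n−2)/√(1−r²) = -0.4828·√5 / √(1−0.233096) = -1.079574 / 0.875731 = -1.233

-1.233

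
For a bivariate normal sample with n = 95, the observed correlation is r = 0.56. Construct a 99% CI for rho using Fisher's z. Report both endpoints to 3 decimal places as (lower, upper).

(0.349, 0.717)

Fisher z: z_r = atanh(r) = ½·ln((1+0.56)/(1−0.56)) = 0.632833
SE(z) = 1/√(n−3) = 1/√92 = 0.104257
99% ⇒ z* = 2.576; margin = 2.576·0.104257 = 0.268566
CI on z-scale: (0.364267, 0.901399)
Back-transform: tanh(0.364267) = 0.348967, tanh(0.901399) = 0.716978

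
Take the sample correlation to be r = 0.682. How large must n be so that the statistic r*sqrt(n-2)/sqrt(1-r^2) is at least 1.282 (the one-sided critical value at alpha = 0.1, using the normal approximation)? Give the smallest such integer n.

r√(n−2)/√(1−r²) ≥ 1.282  ⇔  n−2 ≥ (1.282)²·(1−r²)/r²
(1−r²)/r² = (1−0.465124)/0.465124 = 1.1500
n ≥ 2 + 1.643524·1.1500 = 2 + 1.8901 = 3.8901
⌈3.8901⌉ = 4

4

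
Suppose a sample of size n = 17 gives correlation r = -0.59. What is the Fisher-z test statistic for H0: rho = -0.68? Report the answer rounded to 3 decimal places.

0.567

z_r = atanh(-0.59) = -0.677666,  z_0 = atanh(-0.68) = -0.829114
SE = 1/√(n−3) = 1/√14 = 0.267261
z = (z_r − z_0)/SE = (-0.677666 − (-0.829114)) / 0.267261 = 0.151448 / 0.267261 = 0.567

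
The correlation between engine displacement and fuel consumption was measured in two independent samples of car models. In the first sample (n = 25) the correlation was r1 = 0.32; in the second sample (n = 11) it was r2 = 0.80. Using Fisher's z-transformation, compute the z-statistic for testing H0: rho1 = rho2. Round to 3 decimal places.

-1.858

Fisher z-transforms: z1 = atanh(0.32) = 0.331647, z2 = atanh(0.80) = 1.098612; difference d = -0.766965
Var(d) = 1/22 + 1/8 = 0.0454545 + 0.1250000 = 0.1704545
z = d/√Var(d) = -0.766965 / √0.1704545 = -0.766965 / 0.412861 = -1.858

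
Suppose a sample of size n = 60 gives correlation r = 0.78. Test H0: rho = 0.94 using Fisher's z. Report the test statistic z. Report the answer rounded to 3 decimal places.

-5.230

z_r = atanh(0.78) = 1.045371,  z_0 = atanh(0.94) = 1.738049
SE = 1/√(n−3) = 1/√57 = 0.132453
z = (z_r − z_0)/SE = (1.045371 − 1.738049) / 0.132453 = -0.692678 / 0.132453 = -5.230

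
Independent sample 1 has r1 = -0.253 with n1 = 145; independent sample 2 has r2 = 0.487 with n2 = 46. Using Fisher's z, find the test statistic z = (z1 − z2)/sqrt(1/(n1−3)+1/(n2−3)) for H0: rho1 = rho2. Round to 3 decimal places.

z1 = atanh(-0.253) = -0.258615,  z2 = atanh(0.487) = 0.532120
SE = √(1/(n1−3) + 1/(n2−3)) = √(1/142 + 1/43) = √(0.0070423 + 0.0232558) = √0.0302981 = 0.174063
z = (z1 − z2)/SE = (-0.258615 − 0.532120) / 0.174063 = -0.790735 / 0.174063 = -4.543

-4.543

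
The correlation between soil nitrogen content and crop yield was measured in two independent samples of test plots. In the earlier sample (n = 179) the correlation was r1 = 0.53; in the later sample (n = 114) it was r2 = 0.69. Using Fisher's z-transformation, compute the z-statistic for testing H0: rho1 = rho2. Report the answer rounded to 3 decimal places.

Fisher z-transforms: z1 = atanh(0.53) = 0.590145, z2 = atanh(0.69) = 0.847956; difference d = -0.257811
Var(d) = 1/176 + 1/111 = 0.0056818 + 0.0090090 = 0.0146908
z = d/√Var(d) = -0.257811 / √0.0146908 = -0.257811 / 0.121206 = -2.127

-2.127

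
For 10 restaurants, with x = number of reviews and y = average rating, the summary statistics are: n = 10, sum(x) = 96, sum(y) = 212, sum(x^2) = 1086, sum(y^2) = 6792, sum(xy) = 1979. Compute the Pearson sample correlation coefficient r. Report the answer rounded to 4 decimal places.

-0.0914

Numerator: nΣxy − (Σx)(Σy) = 10·1979 − (96)(212) = -562
Denominator: √[(nΣx²−(Σx)²)(nΣy²−(Σy)²)]
  nΣx²−(Σx)² = 10·1086 − 9216 = 1644;  nΣy²−(Σy)² = 10·6792 − 44944 = 22976
  √(1644·22976) = √37772544 = 6145.9372
r = -562 / 6145.9372 = -0.0914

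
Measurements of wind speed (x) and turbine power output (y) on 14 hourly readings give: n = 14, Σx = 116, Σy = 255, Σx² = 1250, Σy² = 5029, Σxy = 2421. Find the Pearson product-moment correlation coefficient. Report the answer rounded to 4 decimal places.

S_xy = nΣxy − ΣxΣy = 14·2421 − 116·255 = 33894 − 29580 = 4314
S_xx = nΣx² − (Σx)² = 14·1250 − 116² = 17500 − 13456 = 4044
S_yy = nΣy² − (Σy)² = 14·5029 − 255² = 70406 − 65025 = 5381
r = S_xy / √(S_xx·S_yy) = 4314 / √(4044·5381) = 4314 / √21760764 = 4314 / 4664.8434 = 0.9248

0.9248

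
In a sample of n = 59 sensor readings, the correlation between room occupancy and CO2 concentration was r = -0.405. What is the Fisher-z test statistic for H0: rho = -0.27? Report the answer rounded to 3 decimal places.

-1.143

Fisher z: atanh(-0.405) = -0.429616, atanh(-0.27) = -0.276864
z = (z_r − z_0)·√(n−3) = (-0.429616 − (-0.276864))·√56 = -0.152752 · 7.483315 = -1.143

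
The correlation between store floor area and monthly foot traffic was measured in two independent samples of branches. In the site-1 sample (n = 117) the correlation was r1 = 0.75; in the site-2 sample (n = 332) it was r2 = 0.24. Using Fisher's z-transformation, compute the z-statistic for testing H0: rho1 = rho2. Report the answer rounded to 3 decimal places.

Fisher z-transforms: z1 = atanh(0.75) = 0.972955, z2 = atanh(0.24) = 0.244774; difference d = 0.728181
Var(d) = 1/114 + 1/329 = 0.0087719 + 0.0030395 = 0.0118114
z = d/√Var(d) = 0.728181 / √0.0118114 = 0.728181 / 0.108680 = 6.700

6.700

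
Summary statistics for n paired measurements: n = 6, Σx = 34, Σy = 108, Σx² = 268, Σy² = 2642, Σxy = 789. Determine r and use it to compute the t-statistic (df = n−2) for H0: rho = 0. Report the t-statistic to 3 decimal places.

2.428

Numerator: nΣxy − (Σx)(Σy) = 6·789 − (34)(108) = 1062
Denominator: √[(nΣx²−(Σx)²)(nΣy²−(Σy)²)]
  nΣx²−(Σx)² = 6·268 − 1156 = 452;  nΣy²−(Σy)² = 6·2642 − 11664 = 4188
  √(452·4188) = √1892976 = 1375.8546
r = 1062 / 1375.8546 = 0.7719
t = r·√(n−2)/√(1−r²) = 0.7719·√4 / √(1−0.595830) = 1.543800 / 0.635744 = 2.428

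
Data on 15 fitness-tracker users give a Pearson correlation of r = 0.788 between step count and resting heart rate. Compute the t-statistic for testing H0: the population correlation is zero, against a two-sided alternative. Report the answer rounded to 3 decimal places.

4.615

1 − r² = 1 − 0.620944 = 0.379056;  √(1−r²) = 0.615675
√(n−2) = √13 = 3.605551
t = r·√(n−2)/√(1−r²) = 0.788 · 3.605551 / 0.615675 = 4.615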